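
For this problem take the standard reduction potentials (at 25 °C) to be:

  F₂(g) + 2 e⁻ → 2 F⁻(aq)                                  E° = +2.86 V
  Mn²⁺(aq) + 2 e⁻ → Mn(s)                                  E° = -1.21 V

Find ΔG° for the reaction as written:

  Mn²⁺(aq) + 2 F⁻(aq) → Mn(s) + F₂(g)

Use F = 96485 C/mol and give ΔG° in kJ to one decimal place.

+785.4 kJ

As written, Mn²⁺/Mn is reduced (cathode) and F₂/F⁻ is oxidised (anode), so E°cell = (-1.21) − (+2.86) = -4.07 V.
Balancing electrons gives n = 2.
ΔG° = −nFE° = −(2)(96485)(-4.07) = 785,388 J = +785.4 kJ.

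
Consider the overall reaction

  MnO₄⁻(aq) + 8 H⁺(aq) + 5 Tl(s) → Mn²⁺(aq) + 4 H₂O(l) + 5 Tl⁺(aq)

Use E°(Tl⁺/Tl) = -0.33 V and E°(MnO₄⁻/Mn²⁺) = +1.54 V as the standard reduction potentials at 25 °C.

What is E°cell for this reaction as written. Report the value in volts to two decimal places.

The MnO₄⁻/Mn²⁺ couple has the higher reduction potential, so it is the cathode; Tl⁺/Tl is oxidised at the anode.
E°cell = E°(cathode) − E°(anode) = (+1.54) − (-0.33) = +1.87 V.

+1.87 V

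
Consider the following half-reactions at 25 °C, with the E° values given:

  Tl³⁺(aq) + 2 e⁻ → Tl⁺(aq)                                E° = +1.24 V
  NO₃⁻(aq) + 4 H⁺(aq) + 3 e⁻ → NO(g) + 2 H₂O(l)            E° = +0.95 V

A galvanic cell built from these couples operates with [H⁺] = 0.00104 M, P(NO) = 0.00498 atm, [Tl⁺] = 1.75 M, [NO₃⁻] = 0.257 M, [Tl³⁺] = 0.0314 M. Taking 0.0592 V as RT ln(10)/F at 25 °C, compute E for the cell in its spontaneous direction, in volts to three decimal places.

Tl³⁺/Tl⁺ is the cathode (higher E°), NO₃⁻/NO the anode: E°cell = +1.24 − (+0.95) = +0.29 V, n = 6.
Overall: 3 Tl³⁺(aq) + 2 NO(g) + 4 H₂O(l) → 3 Tl⁺(aq) + 2 NO₃⁻(aq) + 8 H⁺(aq)
Q = [Tl⁺]^3·[NO₃⁻]^2·[H⁺]^8 / ([Tl³⁺]^3·P(NO)^2); log Q = -15.200.
E = E° − (0.0592/n) log Q = +0.29 − (0.0592/6)(-15.200) = +0.440 V.

+0.440 V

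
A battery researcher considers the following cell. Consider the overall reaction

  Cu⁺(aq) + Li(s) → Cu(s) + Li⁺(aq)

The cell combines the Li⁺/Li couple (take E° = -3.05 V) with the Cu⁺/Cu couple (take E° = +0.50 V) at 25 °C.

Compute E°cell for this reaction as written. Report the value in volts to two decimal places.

+3.55 V

The Cu⁺/Cu couple has the higher reduction potential, so it is the cathode; Li⁺/Li is oxidised at the anode.
E°cell = E°(cathode) − E°(anode) = (+0.50) − (-3.05) = +3.55 V.
Since E°cell > 0, the reaction is spontaneous under standard conditions.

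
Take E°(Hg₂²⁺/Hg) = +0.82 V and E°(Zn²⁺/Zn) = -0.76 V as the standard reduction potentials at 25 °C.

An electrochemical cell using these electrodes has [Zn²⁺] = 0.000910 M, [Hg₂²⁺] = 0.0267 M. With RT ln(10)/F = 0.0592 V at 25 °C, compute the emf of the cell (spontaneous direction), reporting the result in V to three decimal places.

Hg₂²⁺/Hg is the cathode (higher E°), Zn²⁺/Zn the anode: E°cell = +0.82 − (-0.76) = +1.58 V, n = 2.
Overall: Hg₂²⁺(aq) + Zn(s) → 2 Hg(l) + Zn²⁺(aq)
Q = [Zn²⁺] / ([Hg₂²⁺]); log Q = -1.467.
E = E° − (0.0592/n) log Q = +1.58 − (0.0592/2)(-1.467) = +1.623 V.

+1.623 V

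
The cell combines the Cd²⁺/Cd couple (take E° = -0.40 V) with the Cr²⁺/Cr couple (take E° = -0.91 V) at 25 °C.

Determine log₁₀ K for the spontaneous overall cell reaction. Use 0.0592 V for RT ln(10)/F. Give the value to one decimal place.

17.2

Cathode: Cd²⁺/Cd; anode: Cr²⁺/Cr. E°cell = +0.51 V, n = 2.
log K = nE°cell / 0.0592 = (2)(+0.51) / 0.0592 = 17.2.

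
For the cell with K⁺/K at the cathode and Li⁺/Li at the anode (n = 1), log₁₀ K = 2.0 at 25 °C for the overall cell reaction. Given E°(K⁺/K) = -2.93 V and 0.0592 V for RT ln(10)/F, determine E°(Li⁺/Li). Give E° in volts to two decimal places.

-3.05 V

E°cell = (0.0592/n)·log K = (0.0592/1)(2.0) = +0.118 V.
Since K⁺/K is the cathode and Li⁺/Li the anode, E°cell = E°(K⁺/K) − E°(Li⁺/Li).
So E°(Li⁺/Li) = E°(K⁺/K) − E°cell = (-2.93) − (+0.118) = -3.05 V.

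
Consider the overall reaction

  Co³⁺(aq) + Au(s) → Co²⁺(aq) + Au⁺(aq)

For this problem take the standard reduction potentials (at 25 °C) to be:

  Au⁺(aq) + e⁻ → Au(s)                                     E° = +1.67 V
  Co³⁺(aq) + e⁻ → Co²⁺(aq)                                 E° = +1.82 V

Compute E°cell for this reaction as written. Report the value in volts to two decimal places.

+0.15 V

The Co³⁺/Co²⁺ couple has the higher reduction potential, so it is the cathode; Au⁺/Au is oxidised at the anode.
E°cell = E°(cathode) − E°(anode) = (+1.82) − (+1.67) = +0.15 V.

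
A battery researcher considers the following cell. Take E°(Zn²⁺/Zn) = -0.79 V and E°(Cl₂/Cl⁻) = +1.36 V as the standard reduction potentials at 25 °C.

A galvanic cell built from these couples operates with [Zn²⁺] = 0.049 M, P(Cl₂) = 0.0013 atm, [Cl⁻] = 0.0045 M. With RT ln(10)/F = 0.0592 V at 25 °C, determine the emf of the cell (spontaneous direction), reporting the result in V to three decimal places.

+2.242 V

Cl₂/Cl⁻ is the cathode (higher E°), Zn²⁺/Zn the anode: E°cell = +1.36 − (-0.79) = +2.15 V, n = 2.
Overall: Cl₂(g) + Zn(s) → 2 Cl⁻(aq) + Zn²⁺(aq)
Q = [Cl⁻]^2·[Zn²⁺] / (P(Cl₂)); log Q = -3.117.
E = E° − (0.0592/n) log Q = +2.15 − (0.0592/2)(-3.117) = +2.242 V.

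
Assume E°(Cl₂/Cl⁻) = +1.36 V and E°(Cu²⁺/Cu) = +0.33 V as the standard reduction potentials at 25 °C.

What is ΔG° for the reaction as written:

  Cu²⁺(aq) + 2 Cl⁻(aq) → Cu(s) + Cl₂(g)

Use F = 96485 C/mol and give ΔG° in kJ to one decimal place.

As written, Cu²⁺/Cu is reduced (cathode) and Cl₂/Cl⁻ is oxidised (anode), so E°cell = (+0.33) − (+1.36) = -1.03 V.
Balancing electrons gives n = 2.
ΔG° = −nFE° = −(2)(96485)(-1.03) = 198,759 J = +198.8 kJ.

+198.8 kJ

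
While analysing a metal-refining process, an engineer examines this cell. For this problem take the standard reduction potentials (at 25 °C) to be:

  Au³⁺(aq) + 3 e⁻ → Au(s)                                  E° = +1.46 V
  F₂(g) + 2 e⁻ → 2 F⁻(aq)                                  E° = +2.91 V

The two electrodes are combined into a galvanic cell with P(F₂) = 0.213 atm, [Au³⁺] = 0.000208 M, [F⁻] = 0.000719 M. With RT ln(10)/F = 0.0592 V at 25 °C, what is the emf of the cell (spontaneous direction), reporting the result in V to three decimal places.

F₂/F⁻ is the cathode (higher E°), Au³⁺/Au the anode: E°cell = +2.91 − (+1.46) = +1.45 V, n = 6.
Overall: 3 F₂(g) + 2 Au(s) → 6 F⁻(aq) + 2 Au³⁺(aq)
Q = [F⁻]^6·[Au³⁺]^2 / (P(F₂)^3); log Q = -24.209.
E = E° − (0.0592/n) log Q = +1.45 − (0.0592/6)(-24.209) = +1.689 V.

+1.689 V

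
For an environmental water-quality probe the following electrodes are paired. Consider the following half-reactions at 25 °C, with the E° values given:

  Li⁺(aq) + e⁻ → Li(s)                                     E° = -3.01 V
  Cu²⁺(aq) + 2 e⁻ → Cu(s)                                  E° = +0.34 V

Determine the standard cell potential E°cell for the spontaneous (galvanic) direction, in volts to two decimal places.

+3.35 V

The Cu²⁺/Cu couple has the higher reduction potential, so it is the cathode; Li⁺/Li is oxidised at the anode.
E°cell = E°(cathode) − E°(anode) = (+0.34) − (-3.01) = +3.35 V.
Since E°cell > 0, the reaction is spontaneous under standard conditions.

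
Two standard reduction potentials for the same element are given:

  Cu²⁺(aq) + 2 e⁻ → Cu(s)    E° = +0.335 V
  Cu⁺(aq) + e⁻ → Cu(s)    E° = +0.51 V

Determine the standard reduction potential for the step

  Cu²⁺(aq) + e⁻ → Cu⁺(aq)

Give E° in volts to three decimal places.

+0.160 V

Sequential free energies add, so n₃E°₃ = n₁E°₁ + n₂E°₂.
With n₃ = 2, and the known step contributing 1×(+0.51) V, the unknown satisfies 1·E° = 2×(+0.335) − 1×(+0.51) = +0.160.
E° = +0.160 / 1 = +0.160 V.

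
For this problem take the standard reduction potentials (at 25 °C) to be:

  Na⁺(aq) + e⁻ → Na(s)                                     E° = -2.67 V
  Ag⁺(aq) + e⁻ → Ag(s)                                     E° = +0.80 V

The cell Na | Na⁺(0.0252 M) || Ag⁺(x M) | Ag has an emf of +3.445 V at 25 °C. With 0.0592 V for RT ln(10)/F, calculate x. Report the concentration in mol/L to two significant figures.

Ag⁺/Ag is the cathode, Na⁺/Na the anode: E°cell = +3.47 V, n = 1.
Overall reaction: Ag⁺(aq) + Na(s) → Ag(s) + Na⁺(aq); Q = [Na⁺]^1/[Ag⁺]^1.
From E = E° − (0.0592/n) log Q: log Q = (E° − E)·n/0.0592 = (+3.47 − (+3.445))·1/0.0592 = 0.4223.
So 1·log[Ag⁺] = 1·log(0.0252) − log Q = -1.5986 − (0.4223) = -2.0209; [Ag⁺] = 10^(-2.0209) ≈ 0.0095 M.

0.0095 M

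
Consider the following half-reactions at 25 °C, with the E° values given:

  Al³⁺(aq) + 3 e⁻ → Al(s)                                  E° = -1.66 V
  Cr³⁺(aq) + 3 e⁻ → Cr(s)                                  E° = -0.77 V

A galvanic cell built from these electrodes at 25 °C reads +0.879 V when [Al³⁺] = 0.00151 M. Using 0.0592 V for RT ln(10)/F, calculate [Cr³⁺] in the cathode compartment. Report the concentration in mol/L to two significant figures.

0.00042 M

Cr³⁺/Cr is the cathode, Al³⁺/Al the anode: E°cell = +0.89 V, n = 3.
Overall reaction: Cr³⁺(aq) + Al(s) → Cr(s) + Al³⁺(aq); Q = [Al³⁺]^1/[Cr³⁺]^1.
From E = E° − (0.0592/n) log Q: log Q = (E° − E)·n/0.0592 = (+0.89 − (+0.879))·3/0.0592 = 0.5574.
So 1·log[Cr³⁺] = 1·log(0.00151) − log Q = -2.8210 − (0.5574) = -3.3784; [Cr³⁺] = 10^(-3.3784) ≈ 0.00042 M.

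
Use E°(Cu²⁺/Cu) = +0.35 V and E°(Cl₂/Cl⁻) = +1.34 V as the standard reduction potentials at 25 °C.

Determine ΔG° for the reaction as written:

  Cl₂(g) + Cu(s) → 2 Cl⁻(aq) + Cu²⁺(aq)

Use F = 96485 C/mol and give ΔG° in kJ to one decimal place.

As written, Cl₂/Cl⁻ is reduced (cathode) and Cu²⁺/Cu is oxidised (anode), so E°cell = (+1.34) − (+0.35) = +0.99 V.
Balancing electrons gives n = 2.
ΔG° = −nFE° = −(2)(96485)(+0.99) = -191,040 J = -191.0 kJ.

-191.0 kJ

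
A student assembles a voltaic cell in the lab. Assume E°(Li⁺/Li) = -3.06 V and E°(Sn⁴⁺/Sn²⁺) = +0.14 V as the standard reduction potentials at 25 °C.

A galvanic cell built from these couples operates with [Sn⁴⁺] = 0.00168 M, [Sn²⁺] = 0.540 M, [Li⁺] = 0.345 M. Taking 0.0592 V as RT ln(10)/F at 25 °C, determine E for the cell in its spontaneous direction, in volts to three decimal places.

Sn⁴⁺/Sn²⁺ is the cathode (higher E°), Li⁺/Li the anode: E°cell = +0.14 − (-3.06) = +3.20 V, n = 2.
Overall: Sn⁴⁺(aq) + 2 Li(s) → Sn²⁺(aq) + 2 Li⁺(aq)
Q = [Sn²⁺]·[Li⁺]^2 / ([Sn⁴⁺]); log Q = 1.583.
E = E° − (0.0592/n) log Q = +3.20 − (0.0592/2)(1.583) = +3.153 V.

+3.153 V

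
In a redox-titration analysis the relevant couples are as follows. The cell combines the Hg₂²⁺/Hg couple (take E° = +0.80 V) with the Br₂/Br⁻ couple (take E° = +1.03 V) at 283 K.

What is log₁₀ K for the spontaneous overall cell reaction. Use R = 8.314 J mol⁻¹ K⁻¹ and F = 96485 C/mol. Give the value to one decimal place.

Cathode: Br₂/Br⁻; anode: Hg₂²⁺/Hg. E°cell = (+1.03) − (+0.80) = +0.23 V, with n = 2.
ΔG° = −nFE° = −RT ln K, so ln K = nFE°/(RT) = (2)(96485)(+0.23) / ((8.314)(283)) = 18.863.
log₁₀ K = 18.863 / ln 10 = 8.2.

8.2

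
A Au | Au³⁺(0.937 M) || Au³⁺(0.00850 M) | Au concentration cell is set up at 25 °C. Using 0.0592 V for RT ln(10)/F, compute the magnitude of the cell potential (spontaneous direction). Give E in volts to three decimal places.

+0.040 V

For a concentration cell E°cell = 0. The 0.937 M side is the cathode (reduction is favoured where [Au³⁺] is higher).
With n = 3, E = −(0.0592/3) log([Au³⁺]ₐₙ/[Au³⁺]꜀ₐₜ) = −(0.0592/3) log(0.0085/0.937) = −(0.0592/3)(-2.042) = +0.040 V.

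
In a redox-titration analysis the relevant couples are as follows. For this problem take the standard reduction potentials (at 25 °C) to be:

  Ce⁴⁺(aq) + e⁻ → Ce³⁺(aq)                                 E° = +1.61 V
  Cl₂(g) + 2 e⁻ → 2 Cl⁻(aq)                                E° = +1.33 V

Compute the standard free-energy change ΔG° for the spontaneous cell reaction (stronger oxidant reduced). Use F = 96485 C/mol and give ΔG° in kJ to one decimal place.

-54.0 kJ

Ce⁴⁺/Ce³⁺ (E° = +1.61 V) is the cathode; Cl₂/Cl⁻ (E° = +1.33 V) is the anode, so E°cell = +0.28 V.
Balancing electrons gives n = 2 (lcm of 1 and 2).
ΔG° = −nFE° = −(2)(96485)(+0.28) = -54,032 J = -54.0 kJ.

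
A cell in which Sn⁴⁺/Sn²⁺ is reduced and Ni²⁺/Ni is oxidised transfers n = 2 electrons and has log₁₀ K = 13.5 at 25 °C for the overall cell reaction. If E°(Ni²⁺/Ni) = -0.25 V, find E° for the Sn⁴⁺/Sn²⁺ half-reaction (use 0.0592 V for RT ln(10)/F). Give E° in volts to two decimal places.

E°cell = (0.0592/n)·log K = (0.0592/2)(13.5) = +0.400 V.
Since Sn⁴⁺/Sn²⁺ is the cathode and Ni²⁺/Ni the anode, E°cell = E°(Sn⁴⁺/Sn²⁺) − E°(Ni²⁺/Ni).
So E°(Sn⁴⁺/Sn²⁺) = E°cell + E°(Ni²⁺/Ni) = +0.400 + (-0.25) = +0.15 V.

+0.15 V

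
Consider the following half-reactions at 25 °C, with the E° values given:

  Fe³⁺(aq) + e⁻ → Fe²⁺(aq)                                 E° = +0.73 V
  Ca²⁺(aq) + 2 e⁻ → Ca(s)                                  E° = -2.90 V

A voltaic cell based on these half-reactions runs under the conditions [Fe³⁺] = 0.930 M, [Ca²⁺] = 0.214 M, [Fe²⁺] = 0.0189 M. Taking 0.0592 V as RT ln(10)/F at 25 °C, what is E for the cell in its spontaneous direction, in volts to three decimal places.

+3.750 V

Fe³⁺/Fe²⁺ is the cathode (higher E°), Ca²⁺/Ca the anode: E°cell = +0.73 − (-2.90) = +3.63 V, n = 2.
Overall: 2 Fe³⁺(aq) + Ca(s) → 2 Fe²⁺(aq) + Ca²⁺(aq)
Q = [Fe²⁺]^2·[Ca²⁺] / ([Fe³⁺]^2); log Q = -4.054.
E = E° − (0.0592/n) log Q = +3.63 − (0.0592/2)(-4.054) = +3.750 V.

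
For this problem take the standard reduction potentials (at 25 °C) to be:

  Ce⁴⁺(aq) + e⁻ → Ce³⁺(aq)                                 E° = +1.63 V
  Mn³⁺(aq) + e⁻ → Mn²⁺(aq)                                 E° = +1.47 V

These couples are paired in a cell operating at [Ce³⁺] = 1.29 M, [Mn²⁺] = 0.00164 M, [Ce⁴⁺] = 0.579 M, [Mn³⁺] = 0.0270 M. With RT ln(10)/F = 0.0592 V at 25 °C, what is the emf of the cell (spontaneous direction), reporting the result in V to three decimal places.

Ce⁴⁺/Ce³⁺ is the cathode (higher E°), Mn³⁺/Mn²⁺ the anode: E°cell = +1.63 − (+1.47) = +0.16 V, n = 1.
Overall: Ce⁴⁺(aq) + Mn²⁺(aq) → Ce³⁺(aq) + Mn³⁺(aq)
Q = [Ce³⁺]·[Mn³⁺] / ([Ce⁴⁺]·[Mn²⁺]); log Q = 1.564.
E = E° − (0.0592/n) log Q = +0.16 − (0.0592/1)(1.564) = +0.067 V.

+0.067 V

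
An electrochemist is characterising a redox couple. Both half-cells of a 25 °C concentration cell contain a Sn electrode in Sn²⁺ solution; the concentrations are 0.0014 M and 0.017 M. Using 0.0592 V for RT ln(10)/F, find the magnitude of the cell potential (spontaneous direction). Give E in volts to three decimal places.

For a concentration cell E°cell = 0. The 0.017 M side is the cathode (reduction is favoured where [Sn²⁺] is higher).
With n = 2, E = −(0.0592/2) log([Sn²⁺]ₐₙ/[Sn²⁺]꜀ₐₜ) = −(0.0592/2) log(0.0014/0.017) = −(0.0592/2)(-1.084) = +0.032 V.

+0.032 V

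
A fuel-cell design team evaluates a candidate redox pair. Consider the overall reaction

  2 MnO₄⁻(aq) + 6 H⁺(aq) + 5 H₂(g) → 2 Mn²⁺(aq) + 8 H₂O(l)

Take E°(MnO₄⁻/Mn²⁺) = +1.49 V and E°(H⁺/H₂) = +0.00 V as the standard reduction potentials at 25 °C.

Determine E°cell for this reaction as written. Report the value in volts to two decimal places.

The MnO₄⁻/Mn²⁺ couple has the higher reduction potential, so it is the cathode; H⁺/H₂ is oxidised at the anode.
E°cell = E°(cathode) − E°(anode) = (+1.49) − (+0.00) = +1.49 V.
Since E°cell > 0, the reaction is spontaneous under standard conditions.

+1.49 V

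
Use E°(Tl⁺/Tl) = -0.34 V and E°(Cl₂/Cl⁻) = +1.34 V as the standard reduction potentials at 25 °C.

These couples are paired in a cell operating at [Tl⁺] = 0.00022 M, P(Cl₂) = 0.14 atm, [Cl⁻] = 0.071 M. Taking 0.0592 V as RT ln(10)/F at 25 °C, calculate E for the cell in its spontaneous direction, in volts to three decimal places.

Cl₂/Cl⁻ is the cathode (higher E°), Tl⁺/Tl the anode: E°cell = +1.34 − (-0.34) = +1.68 V, n = 2.
Overall: Cl₂(g) + 2 Tl(s) → 2 Cl⁻(aq) + 2 Tl⁺(aq)
Q = [Cl⁻]^2·[Tl⁺]^2 / (P(Cl₂)); log Q = -8.759.
E = E° − (0.0592/n) log Q = +1.68 − (0.0592/2)(-8.759) = +1.939 V.

+1.939 V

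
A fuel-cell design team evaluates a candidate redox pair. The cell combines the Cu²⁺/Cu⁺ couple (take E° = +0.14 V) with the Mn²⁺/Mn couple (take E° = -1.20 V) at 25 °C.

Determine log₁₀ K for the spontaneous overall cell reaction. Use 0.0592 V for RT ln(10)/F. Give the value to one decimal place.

45.3

Cathode: Cu²⁺/Cu⁺; anode: Mn²⁺/Mn. E°cell = +1.34 V, n = 2.
log K = nE°cell / 0.0592 = (2)(+1.34) / 0.0592 = 45.3.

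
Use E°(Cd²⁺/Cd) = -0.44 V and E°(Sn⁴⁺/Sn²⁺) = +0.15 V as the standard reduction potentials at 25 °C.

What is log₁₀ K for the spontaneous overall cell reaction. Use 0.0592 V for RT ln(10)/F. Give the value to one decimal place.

19.9

Cathode: Sn⁴⁺/Sn²⁺; anode: Cd²⁺/Cd. E°cell = +0.59 V, n = 2.
log K = nE°cell / 0.0592 = (2)(+0.59) / 0.0592 = 19.9.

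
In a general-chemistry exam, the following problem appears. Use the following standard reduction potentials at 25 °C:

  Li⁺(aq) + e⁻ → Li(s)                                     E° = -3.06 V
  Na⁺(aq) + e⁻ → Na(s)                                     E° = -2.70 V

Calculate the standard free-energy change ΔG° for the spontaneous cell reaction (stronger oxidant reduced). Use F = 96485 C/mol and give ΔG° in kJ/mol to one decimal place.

Na⁺/Na (E° = -2.70 V) is the cathode; Li⁺/Li (E° = -3.06 V) is the anode, so E°cell = +0.36 V.
Balancing electrons gives n = 1 (lcm of 1 and 1).
ΔG° = −nFE° = −(1)(96485)(+0.36) = -34,735 J = -34.7 kJ/mol.

-34.7 kJ/mol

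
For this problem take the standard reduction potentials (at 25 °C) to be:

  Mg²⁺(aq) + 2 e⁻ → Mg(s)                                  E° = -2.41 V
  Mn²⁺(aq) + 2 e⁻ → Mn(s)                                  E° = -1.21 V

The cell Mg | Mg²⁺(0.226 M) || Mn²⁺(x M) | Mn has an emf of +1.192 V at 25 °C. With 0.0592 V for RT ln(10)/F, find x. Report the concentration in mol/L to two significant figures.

0.12 M

Mn²⁺/Mn is the cathode, Mg²⁺/Mg the anode: E°cell = +1.20 V, n = 2.
Overall reaction: Mn²⁺(aq) + Mg(s) → Mn(s) + Mg²⁺(aq); Q = [Mg²⁺]^1/[Mn²⁺]^1.
From E = E° − (0.0592/n) log Q: log Q = (E° − E)·n/0.0592 = (+1.20 − (+1.192))·2/0.0592 = 0.2703.
So 1·log[Mn²⁺] = 1·log(0.226) − log Q = -0.6459 − (0.2703) = -0.9162; [Mn²⁺] = 10^(-0.9162) ≈ 0.12 M.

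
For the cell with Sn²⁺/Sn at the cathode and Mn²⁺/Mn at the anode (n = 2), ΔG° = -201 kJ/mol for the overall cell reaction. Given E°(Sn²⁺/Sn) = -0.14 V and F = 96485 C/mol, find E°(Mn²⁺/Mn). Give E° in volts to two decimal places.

E°cell = −ΔG°/(nF) = −(-201×10³)/((2)(96485)) = +1.042 V.
Since Sn²⁺/Sn is the cathode and Mn²⁺/Mn the anode, E°cell = E°(Sn²⁺/Sn) − E°(Mn²⁺/Mn).
So E°(Mn²⁺/Mn) = E°(Sn²⁺/Sn) − E°cell = (-0.14) − (+1.042) = -1.18 V.

-1.18 V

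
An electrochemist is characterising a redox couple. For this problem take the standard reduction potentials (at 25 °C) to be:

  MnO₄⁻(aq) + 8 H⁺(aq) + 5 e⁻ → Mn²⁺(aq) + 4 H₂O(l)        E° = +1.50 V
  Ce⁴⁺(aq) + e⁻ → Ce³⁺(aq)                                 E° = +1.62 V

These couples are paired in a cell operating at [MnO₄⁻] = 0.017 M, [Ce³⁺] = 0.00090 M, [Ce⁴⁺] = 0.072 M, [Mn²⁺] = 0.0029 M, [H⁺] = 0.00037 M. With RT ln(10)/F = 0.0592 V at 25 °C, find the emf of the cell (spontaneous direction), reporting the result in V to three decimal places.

Ce⁴⁺/Ce³⁺ is the cathode (higher E°), MnO₄⁻/Mn²⁺ the anode: E°cell = +1.62 − (+1.50) = +0.12 V, n = 5.
Overall: 5 Ce⁴⁺(aq) + Mn²⁺(aq) + 4 H₂O(l) → 5 Ce³⁺(aq) + MnO₄⁻(aq) + 8 H⁺(aq)
Q = [Ce³⁺]^5·[MnO₄⁻]·[H⁺]^8 / ([Ce⁴⁺]^5·[Mn²⁺]); log Q = -36.202.
E = E° − (0.0592/n) log Q = +0.12 − (0.0592/5)(-36.202) = +0.549 V.

+0.549 V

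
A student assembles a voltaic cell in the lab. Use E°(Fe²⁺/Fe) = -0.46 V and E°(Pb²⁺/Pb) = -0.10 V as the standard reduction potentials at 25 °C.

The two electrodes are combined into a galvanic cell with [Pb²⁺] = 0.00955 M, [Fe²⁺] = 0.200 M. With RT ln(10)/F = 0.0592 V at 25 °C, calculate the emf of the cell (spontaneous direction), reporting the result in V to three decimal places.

+0.321 V

Pb²⁺/Pb is the cathode (higher E°), Fe²⁺/Fe the anode: E°cell = -0.10 − (-0.46) = +0.36 V, n = 2.
Overall: Pb²⁺(aq) + Fe(s) → Pb(s) + Fe²⁺(aq)
Q = [Fe²⁺] / ([Pb²⁺]); log Q = 1.321.
E = E° − (0.0592/n) log Q = +0.36 − (0.0592/2)(1.321) = +0.321 V.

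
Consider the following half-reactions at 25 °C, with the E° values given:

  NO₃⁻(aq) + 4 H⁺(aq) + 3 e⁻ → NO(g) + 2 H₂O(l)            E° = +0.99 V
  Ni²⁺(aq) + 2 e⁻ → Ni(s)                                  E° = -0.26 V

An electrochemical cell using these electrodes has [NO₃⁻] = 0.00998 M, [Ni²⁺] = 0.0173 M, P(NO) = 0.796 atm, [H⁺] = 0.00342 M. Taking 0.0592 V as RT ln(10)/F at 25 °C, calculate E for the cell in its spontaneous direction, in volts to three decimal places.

NO₃⁻/NO is the cathode (higher E°), Ni²⁺/Ni the anode: E°cell = +0.99 − (-0.26) = +1.25 V, n = 6.
Overall: 2 NO₃⁻(aq) + 8 H⁺(aq) + 3 Ni(s) → 2 NO(g) + 4 H₂O(l) + 3 Ni²⁺(aq)
Q = P(NO)^2·[Ni²⁺]^3 / ([NO₃⁻]^2·[H⁺]^8); log Q = 18.245.
E = E° − (0.0592/n) log Q = +1.25 − (0.0592/6)(18.245) = +1.070 V.

+1.070 V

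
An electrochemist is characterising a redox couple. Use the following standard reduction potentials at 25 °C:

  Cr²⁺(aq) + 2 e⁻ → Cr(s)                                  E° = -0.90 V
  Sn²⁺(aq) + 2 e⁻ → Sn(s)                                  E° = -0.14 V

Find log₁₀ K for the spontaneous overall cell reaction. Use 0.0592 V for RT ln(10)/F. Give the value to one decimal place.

Cathode: Sn²⁺/Sn; anode: Cr²⁺/Cr. E°cell = +0.76 V, n = 2.
log K = nE°cell / 0.0592 = (2)(+0.76) / 0.0592 = 25.7.

25.7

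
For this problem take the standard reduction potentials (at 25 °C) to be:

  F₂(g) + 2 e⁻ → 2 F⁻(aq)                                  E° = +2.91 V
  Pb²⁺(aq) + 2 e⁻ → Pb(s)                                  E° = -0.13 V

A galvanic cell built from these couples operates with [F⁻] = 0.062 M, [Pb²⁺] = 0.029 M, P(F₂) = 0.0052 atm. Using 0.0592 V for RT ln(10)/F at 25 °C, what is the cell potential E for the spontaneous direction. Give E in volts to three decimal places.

F₂/F⁻ is the cathode (higher E°), Pb²⁺/Pb the anode: E°cell = +2.91 − (-0.13) = +3.04 V, n = 2.
Overall: F₂(g) + Pb(s) → 2 F⁻(aq) + Pb²⁺(aq)
Q = [F⁻]^2·[Pb²⁺] / (P(F₂)); log Q = -1.669.
E = E° − (0.0592/n) log Q = +3.04 − (0.0592/2)(-1.669) = +3.089 V.

+3.089 V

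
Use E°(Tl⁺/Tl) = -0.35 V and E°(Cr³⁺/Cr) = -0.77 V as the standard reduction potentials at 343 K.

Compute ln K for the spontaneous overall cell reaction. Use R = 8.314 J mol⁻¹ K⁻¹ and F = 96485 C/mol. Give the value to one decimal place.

42.6

Cathode: Tl⁺/Tl; anode: Cr³⁺/Cr. E°cell = (-0.35) − (-0.77) = +0.42 V, with n = 3.
ΔG° = −nFE° = −RT ln K, so ln K = nFE°/(RT) = (3)(96485)(+0.42) / ((8.314)(343)) = 42.631.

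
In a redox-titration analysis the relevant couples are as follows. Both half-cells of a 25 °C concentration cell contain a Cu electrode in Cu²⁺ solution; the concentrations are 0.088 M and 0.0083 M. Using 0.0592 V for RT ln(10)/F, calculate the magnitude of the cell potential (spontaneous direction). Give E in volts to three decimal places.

+0.030 V

For a concentration cell E°cell = 0. The 0.088 M side is the cathode (reduction is favoured where [Cu²⁺] is higher).
With n = 2, E = −(0.0592/2) log([Cu²⁺]ₐₙ/[Cu²⁺]꜀ₐₜ) = −(0.0592/2) log(0.0083/0.088) = −(0.0592/2)(-1.025) = +0.030 V.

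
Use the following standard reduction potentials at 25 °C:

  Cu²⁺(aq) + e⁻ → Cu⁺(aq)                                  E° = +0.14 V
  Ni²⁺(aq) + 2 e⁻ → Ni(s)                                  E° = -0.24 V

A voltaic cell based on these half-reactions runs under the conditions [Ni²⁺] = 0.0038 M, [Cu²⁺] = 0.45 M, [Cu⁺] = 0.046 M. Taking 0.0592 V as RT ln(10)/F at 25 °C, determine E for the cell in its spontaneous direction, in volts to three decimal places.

Cu²⁺/Cu⁺ is the cathode (higher E°), Ni²⁺/Ni the anode: E°cell = +0.14 − (-0.24) = +0.38 V, n = 2.
Overall: 2 Cu²⁺(aq) + Ni(s) → 2 Cu⁺(aq) + Ni²⁺(aq)
Q = [Cu⁺]^2·[Ni²⁺] / ([Cu²⁺]^2); log Q = -4.401.
E = E° − (0.0592/n) log Q = +0.38 − (0.0592/2)(-4.401) = +0.510 V.

+0.510 V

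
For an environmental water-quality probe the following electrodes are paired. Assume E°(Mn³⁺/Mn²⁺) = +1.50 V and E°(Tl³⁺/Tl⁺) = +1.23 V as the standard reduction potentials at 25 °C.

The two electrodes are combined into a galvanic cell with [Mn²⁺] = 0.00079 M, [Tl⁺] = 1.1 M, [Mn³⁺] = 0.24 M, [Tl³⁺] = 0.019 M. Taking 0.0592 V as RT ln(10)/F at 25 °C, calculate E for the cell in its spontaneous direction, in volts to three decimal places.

+0.469 V

Mn³⁺/Mn²⁺ is the cathode (higher E°), Tl³⁺/Tl⁺ the anode: E°cell = +1.50 − (+1.23) = +0.27 V, n = 2.
Overall: 2 Mn³⁺(aq) + Tl⁺(aq) → 2 Mn²⁺(aq) + Tl³⁺(aq)
Q = [Mn²⁺]^2·[Tl³⁺] / ([Mn³⁺]^2·[Tl⁺]); log Q = -6.728.
E = E° − (0.0592/n) log Q = +0.27 − (0.0592/2)(-6.728) = +0.469 V.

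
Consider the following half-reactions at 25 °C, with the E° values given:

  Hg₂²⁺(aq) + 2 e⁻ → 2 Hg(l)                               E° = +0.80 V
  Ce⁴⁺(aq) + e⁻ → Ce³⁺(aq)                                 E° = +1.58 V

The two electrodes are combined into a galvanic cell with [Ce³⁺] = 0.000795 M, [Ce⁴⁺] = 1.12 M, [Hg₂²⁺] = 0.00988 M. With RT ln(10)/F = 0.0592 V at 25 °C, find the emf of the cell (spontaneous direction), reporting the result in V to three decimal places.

Ce⁴⁺/Ce³⁺ is the cathode (higher E°), Hg₂²⁺/Hg the anode: E°cell = +1.58 − (+0.80) = +0.78 V, n = 2.
Overall: 2 Ce⁴⁺(aq) + 2 Hg(l) → 2 Ce³⁺(aq) + Hg₂²⁺(aq)
Q = [Ce³⁺]^2·[Hg₂²⁺] / ([Ce⁴⁺]^2); log Q = -8.303.
E = E° − (0.0592/n) log Q = +0.78 − (0.0592/2)(-8.303) = +1.026 V.

+1.026 V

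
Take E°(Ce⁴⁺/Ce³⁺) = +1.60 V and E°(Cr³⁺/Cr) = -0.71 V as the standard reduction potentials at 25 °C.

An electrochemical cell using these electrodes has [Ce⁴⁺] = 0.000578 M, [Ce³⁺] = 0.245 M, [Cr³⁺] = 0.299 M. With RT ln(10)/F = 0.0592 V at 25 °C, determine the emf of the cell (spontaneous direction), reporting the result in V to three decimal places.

+2.165 V

Ce⁴⁺/Ce³⁺ is the cathode (higher E°), Cr³⁺/Cr the anode: E°cell = +1.60 − (-0.71) = +2.31 V, n = 3.
Overall: 3 Ce⁴⁺(aq) + Cr(s) → 3 Ce³⁺(aq) + Cr³⁺(aq)
Q = [Ce³⁺]^3·[Cr³⁺] / ([Ce⁴⁺]^3); log Q = 7.357.
E = E° − (0.0592/n) log Q = +2.31 − (0.0592/3)(7.357) = +2.165 V.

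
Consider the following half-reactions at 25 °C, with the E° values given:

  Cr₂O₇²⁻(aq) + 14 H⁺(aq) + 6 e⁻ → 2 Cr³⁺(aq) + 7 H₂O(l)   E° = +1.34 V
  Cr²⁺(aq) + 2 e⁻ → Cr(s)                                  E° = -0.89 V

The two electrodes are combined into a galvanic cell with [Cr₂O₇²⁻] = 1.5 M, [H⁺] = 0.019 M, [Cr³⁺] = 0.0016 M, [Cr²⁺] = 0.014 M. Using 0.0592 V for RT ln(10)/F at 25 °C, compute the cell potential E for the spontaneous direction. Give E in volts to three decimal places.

+2.104 V

Cr₂O₇²⁻/Cr³⁺ is the cathode (higher E°), Cr²⁺/Cr the anode: E°cell = +1.34 − (-0.89) = +2.23 V, n = 6.
Overall: Cr₂O₇²⁻(aq) + 14 H⁺(aq) + 3 Cr(s) → 2 Cr³⁺(aq) + 7 H₂O(l) + 3 Cr²⁺(aq)
Q = [Cr³⁺]^2·[Cr²⁺]^3 / ([Cr₂O₇²⁻]·[H⁺]^14); log Q = 12.768.
E = E° − (0.0592/n) log Q = +2.23 − (0.0592/6)(12.768) = +2.104 V.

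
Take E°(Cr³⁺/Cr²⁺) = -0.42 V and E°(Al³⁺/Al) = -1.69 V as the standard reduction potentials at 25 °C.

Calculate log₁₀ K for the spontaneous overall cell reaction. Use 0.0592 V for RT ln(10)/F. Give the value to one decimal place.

Cathode: Cr³⁺/Cr²⁺; anode: Al³⁺/Al. E°cell = +1.27 V, n = 3.
log K = nE°cell / 0.0592 = (3)(+1.27) / 0.0592 = 64.4.

64.4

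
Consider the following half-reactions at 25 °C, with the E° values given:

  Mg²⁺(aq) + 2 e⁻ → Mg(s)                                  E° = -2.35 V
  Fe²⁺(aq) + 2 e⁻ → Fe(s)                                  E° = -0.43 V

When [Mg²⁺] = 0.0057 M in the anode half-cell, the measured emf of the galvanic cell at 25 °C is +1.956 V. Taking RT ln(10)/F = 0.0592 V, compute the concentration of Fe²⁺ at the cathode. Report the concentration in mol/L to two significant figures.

0.094 M

Fe²⁺/Fe is the cathode, Mg²⁺/Mg the anode: E°cell = +1.92 V, n = 2.
Overall reaction: Fe²⁺(aq) + Mg(s) → Fe(s) + Mg²⁺(aq); Q = [Mg²⁺]^1/[Fe²⁺]^1.
From E = E° − (0.0592/n) log Q: log Q = (E° − E)·n/0.0592 = (+1.92 − (+1.956))·2/0.0592 = -1.2162.
So 1·log[Fe²⁺] = 1·log(0.0057) − log Q = -2.2441 − (-1.2162) = -1.0279; [Fe²⁺] = 10^(-1.0279) ≈ 0.094 M.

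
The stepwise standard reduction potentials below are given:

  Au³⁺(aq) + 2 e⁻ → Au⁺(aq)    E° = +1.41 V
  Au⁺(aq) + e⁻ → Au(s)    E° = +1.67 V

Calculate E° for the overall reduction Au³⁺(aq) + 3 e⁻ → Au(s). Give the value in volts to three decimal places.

Standard free energies of sequential steps add: ΔG°₃ = ΔG°₁ + ΔG°₂, so n₃E°₃ = n₁E°₁ + n₂E°₂.
E°₃ = (2×+1.41 + 1×+1.67) / 3 = (+4.490) / 3 = +1.497 V.

+1.497 V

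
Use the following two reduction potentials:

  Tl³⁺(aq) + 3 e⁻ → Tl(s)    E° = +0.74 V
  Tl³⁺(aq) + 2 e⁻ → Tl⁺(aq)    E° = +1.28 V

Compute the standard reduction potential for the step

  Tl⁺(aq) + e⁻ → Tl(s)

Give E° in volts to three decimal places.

-0.340 V

Sequential free energies add, so n₃E°₃ = n₁E°₁ + n₂E°₂.
With n₃ = 3, and the known step contributing 2×(+1.28) V, the unknown satisfies 1·E° = 3×(+0.74) − 2×(+1.28) = -0.340.
E° = -0.340 / 1 = -0.340 V.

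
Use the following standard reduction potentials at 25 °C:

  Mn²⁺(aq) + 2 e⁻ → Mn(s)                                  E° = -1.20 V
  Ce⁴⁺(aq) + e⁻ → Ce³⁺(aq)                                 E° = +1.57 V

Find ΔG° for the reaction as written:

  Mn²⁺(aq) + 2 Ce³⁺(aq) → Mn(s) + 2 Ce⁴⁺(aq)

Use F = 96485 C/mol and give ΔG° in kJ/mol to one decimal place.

+534.5 kJ/mol

As written, Mn²⁺/Mn is reduced (cathode) and Ce⁴⁺/Ce³⁺ is oxidised (anode), so E°cell = (-1.20) − (+1.57) = -2.77 V.
Balancing electrons gives n = 2.
ΔG° = −nFE° = −(2)(96485)(-2.77) = 534,527 J = +534.5 kJ/mol.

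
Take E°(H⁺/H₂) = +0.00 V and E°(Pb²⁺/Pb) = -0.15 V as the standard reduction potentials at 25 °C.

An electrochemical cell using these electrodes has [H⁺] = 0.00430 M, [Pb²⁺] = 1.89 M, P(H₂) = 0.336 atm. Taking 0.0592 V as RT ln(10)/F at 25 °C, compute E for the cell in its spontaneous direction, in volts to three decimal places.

+0.016 V

H⁺/H₂ is the cathode (higher E°), Pb²⁺/Pb the anode: E°cell = +0.00 − (-0.15) = +0.15 V, n = 2.
Overall: 2 H⁺(aq) + Pb(s) → H₂(g) + Pb²⁺(aq)
Q = P(H₂)·[Pb²⁺] / ([H⁺]^2); log Q = 4.536.
E = E° − (0.0592/n) log Q = +0.15 − (0.0592/2)(4.536) = +0.016 V.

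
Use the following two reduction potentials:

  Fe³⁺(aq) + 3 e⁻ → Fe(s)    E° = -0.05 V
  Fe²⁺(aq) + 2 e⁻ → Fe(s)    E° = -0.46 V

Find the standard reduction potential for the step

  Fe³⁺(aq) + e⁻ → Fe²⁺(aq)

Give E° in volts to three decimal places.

Sequential free energies add, so n₃E°₃ = n₁E°₁ + n₂E°₂.
With n₃ = 3, and the known step contributing 2×(-0.46) V, the unknown satisfies 1·E° = 3×(-0.05) − 2×(-0.46) = +0.770.
E° = +0.770 / 1 = +0.770 V.

+0.770 V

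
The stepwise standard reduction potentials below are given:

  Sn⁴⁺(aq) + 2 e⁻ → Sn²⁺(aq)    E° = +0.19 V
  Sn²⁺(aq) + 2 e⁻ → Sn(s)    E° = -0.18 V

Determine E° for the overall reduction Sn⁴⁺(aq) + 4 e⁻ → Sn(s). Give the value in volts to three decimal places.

Standard free energies of sequential steps add: ΔG°₃ = ΔG°₁ + ΔG°₂, so n₃E°₃ = n₁E°₁ + n₂E°₂.
E°₃ = (2×+0.19 + 2×-0.18) / 4 = (+0.020) / 4 = +0.005 V.

+0.005 V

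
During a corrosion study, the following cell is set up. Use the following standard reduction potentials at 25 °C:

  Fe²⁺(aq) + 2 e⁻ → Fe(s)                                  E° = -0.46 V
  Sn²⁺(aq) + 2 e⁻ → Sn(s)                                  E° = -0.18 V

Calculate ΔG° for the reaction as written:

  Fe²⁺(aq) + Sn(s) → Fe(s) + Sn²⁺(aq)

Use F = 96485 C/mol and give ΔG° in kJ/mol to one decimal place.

As written, Fe²⁺/Fe is reduced (cathode) and Sn²⁺/Sn is oxidised (anode), so E°cell = (-0.46) − (-0.18) = -0.28 V.
Balancing electrons gives n = 2.
ΔG° = −nFE° = −(2)(96485)(-0.28) = 54,032 J = +54.0 kJ/mol.

+54.0 kJ/mol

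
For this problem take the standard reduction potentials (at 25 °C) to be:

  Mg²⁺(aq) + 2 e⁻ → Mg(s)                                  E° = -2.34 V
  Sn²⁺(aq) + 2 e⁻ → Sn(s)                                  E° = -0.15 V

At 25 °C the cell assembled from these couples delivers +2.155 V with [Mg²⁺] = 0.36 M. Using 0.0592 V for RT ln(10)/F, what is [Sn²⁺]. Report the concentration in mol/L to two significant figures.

0.024 M

Sn²⁺/Sn is the cathode, Mg²⁺/Mg the anode: E°cell = +2.19 V, n = 2.
Overall reaction: Sn²⁺(aq) + Mg(s) → Sn(s) + Mg²⁺(aq); Q = [Mg²⁺]^1/[Sn²⁺]^1.
From E = E° − (0.0592/n) log Q: log Q = (E° − E)·n/0.0592 = (+2.19 − (+2.155))·2/0.0592 = 1.1824.
So 1·log[Sn²⁺] = 1·log(0.36) − log Q = -0.4437 − (1.1824) = -1.6261; [Sn²⁺] = 10^(-1.6261) ≈ 0.024 M.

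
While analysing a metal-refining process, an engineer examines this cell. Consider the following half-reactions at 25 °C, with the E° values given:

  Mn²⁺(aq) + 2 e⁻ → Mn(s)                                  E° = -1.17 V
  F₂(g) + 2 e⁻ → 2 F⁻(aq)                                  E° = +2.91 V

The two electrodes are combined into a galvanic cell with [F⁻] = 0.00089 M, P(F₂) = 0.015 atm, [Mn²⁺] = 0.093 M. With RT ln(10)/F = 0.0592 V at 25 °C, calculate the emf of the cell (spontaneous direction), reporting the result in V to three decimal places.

F₂/F⁻ is the cathode (higher E°), Mn²⁺/Mn the anode: E°cell = +2.91 − (-1.17) = +4.08 V, n = 2.
Overall: F₂(g) + Mn(s) → 2 F⁻(aq) + Mn²⁺(aq)
Q = [F⁻]^2·[Mn²⁺] / (P(F₂)); log Q = -5.309.
E = E° − (0.0592/n) log Q = +4.08 − (0.0592/2)(-5.309) = +4.237 V.

+4.237 V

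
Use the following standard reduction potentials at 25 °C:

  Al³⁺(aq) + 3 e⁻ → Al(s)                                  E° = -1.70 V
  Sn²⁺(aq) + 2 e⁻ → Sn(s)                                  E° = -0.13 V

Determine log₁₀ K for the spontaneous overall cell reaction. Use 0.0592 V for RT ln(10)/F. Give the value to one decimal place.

Cathode: Sn²⁺/Sn; anode: Al³⁺/Al. E°cell = +1.57 V, n = 6.
log K = nE°cell / 0.0592 = (6)(+1.57) / 0.0592 = 159.1.

159.1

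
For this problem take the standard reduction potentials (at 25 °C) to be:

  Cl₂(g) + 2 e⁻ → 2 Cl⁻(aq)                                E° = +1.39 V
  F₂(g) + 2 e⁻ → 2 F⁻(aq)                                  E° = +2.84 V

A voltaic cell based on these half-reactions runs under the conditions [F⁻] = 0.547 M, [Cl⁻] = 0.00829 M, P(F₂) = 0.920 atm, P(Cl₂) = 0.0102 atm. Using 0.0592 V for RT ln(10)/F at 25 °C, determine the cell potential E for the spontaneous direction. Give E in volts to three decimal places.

+1.400 V

F₂/F⁻ is the cathode (higher E°), Cl₂/Cl⁻ the anode: E°cell = +2.84 − (+1.39) = +1.45 V, n = 2.
Overall: F₂(g) + 2 Cl⁻(aq) → 2 F⁻(aq) + Cl₂(g)
Q = [F⁻]^2·P(Cl₂) / (P(F₂)·[Cl⁻]^2); log Q = 1.684.
E = E° − (0.0592/n) log Q = +1.45 − (0.0592/2)(1.684) = +1.400 V.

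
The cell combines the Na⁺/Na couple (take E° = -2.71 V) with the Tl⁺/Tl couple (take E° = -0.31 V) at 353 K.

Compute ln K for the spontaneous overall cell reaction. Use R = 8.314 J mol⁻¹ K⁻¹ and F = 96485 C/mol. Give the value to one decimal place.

Cathode: Tl⁺/Tl; anode: Na⁺/Na. E°cell = (-0.31) − (-2.71) = +2.40 V, with n = 1.
ΔG° = −nFE° = −RT ln K, so ln K = nFE°/(RT) = (1)(96485)(+2.40) / ((8.314)(353)) = 78.902.

78.9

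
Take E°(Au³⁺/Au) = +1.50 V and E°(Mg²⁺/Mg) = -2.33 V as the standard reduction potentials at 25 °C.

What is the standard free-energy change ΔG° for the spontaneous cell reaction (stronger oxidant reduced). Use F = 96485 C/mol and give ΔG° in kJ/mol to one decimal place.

Au³⁺/Au (E° = +1.50 V) is the cathode; Mg²⁺/Mg (E° = -2.33 V) is the anode, so E°cell = +3.83 V.
Balancing electrons gives n = 6 (lcm of 3 and 2).
ΔG° = −nFE° = −(6)(96485)(+3.83) = -2,217,225 J = -2217.2 kJ/mol.

-2217.2 kJ/mol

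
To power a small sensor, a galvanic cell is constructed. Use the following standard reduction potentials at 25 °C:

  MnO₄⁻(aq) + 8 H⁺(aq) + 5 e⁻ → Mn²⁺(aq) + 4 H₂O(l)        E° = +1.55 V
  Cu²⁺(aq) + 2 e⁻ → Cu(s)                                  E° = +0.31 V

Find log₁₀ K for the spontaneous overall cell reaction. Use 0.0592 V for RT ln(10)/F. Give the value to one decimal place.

209.5

Cathode: MnO₄⁻/Mn²⁺; anode: Cu²⁺/Cu. E°cell = +1.24 V, n = 10.
log K = nE°cell / 0.0592 = (10)(+1.24) / 0.0592 = 209.5.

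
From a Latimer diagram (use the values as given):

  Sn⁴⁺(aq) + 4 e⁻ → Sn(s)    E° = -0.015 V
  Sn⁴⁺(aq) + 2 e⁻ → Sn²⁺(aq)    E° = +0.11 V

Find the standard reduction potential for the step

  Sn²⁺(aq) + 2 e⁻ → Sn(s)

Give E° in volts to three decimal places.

-0.140 V

Sequential free energies add, so n₃E°₃ = n₁E°₁ + n₂E°₂.
With n₃ = 4, and the known step contributing 2×(+0.11) V, the unknown satisfies 2·E° = 4×(-0.015) − 2×(+0.11) = -0.280.
E° = -0.280 / 2 = -0.140 V.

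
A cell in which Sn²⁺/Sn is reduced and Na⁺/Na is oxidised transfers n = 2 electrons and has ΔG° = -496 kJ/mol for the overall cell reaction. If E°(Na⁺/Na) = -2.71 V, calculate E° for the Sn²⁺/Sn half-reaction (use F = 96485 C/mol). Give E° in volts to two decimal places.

E°cell = −ΔG°/(nF) = −(-496×10³)/((2)(96485)) = +2.570 V.
Since Sn²⁺/Sn is the cathode and Na⁺/Na the anode, E°cell = E°(Sn²⁺/Sn) − E°(Na⁺/Na).
So E°(Sn²⁺/Sn) = E°cell + E°(Na⁺/Na) = +2.570 + (-2.71) = -0.14 V.

-0.14 V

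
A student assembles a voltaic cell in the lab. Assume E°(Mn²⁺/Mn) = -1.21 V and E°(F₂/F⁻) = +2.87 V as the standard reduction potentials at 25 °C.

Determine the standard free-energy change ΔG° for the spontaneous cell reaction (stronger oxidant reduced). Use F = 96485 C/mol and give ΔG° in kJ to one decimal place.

-787.3 kJ

F₂/F⁻ (E° = +2.87 V) is the cathode; Mn²⁺/Mn (E° = -1.21 V) is the anode, so E°cell = +4.08 V.
Balancing electrons gives n = 2 (lcm of 2 and 2).
ΔG° = −nFE° = −(2)(96485)(+4.08) = -787,318 J = -787.3 kJ.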